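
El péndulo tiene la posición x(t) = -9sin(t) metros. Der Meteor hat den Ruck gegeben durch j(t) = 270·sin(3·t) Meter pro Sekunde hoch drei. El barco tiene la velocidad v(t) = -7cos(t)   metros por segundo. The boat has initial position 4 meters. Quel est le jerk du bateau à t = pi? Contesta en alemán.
Um dies zu lösen, müssen wir 2 Ableitungen unserer Gleichung für die Geschwindigkeit v(t) = -7·cos(t) nehmen. Die Ableitung von der Geschwindigkeit ergibt die Beschleunigung: a(t) = 7·sin(t). Die Ableitung von der Beschleunigung ergibt den Ruck: j(t) = 7·cos(t). Wir haben den Ruck j(t) = 7·cos(t). Durch Einsetzen von t = pi: j(pi) = -7.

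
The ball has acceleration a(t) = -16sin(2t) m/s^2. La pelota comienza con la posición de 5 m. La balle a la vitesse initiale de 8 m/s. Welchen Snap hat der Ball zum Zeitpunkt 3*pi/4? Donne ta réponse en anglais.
To solve this, we need to take 2 derivatives of our acceleration equation a(t) = -16·sin(2·t). Taking d/dt of a(t), we find j(t) = -32·cos(2·t). The derivative of jerk gives snap: s(t) = 64·sin(2·t). Using s(t) = 64·sin(2·t) and substituting t = 3*pi/4, we find s = -64.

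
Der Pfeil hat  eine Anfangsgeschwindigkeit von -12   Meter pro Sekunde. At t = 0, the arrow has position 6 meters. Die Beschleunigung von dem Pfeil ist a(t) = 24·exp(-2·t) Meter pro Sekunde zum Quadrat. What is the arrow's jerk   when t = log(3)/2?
To solve this, we need to take 1 derivative of our acceleration equation a(t) = 24·exp(-2·t). Differentiating acceleration, we get jerk: j(t) = -48·exp(-2·t). Using j(t) = -48·exp(-2·t) and substituting t = log(3)/2, we find j = -16.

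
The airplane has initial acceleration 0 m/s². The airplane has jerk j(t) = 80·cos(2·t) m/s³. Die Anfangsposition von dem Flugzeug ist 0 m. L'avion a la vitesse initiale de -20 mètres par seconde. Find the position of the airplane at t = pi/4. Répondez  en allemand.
Wir müssen unsere Gleichung für den Ruck j(t) = 80·cos(2·t) 3-mal integrieren. Mit ∫j(t)dt und Anwendung von a(0) = 0, finden wir a(t) = 40·sin(2·t). Durch Integration von der Beschleunigung und Verwendung der Anfangsbedingung v(0) = -20, erhalten wir v(t) = -20·cos(2·t). Das Integral von der Geschwindigkeit, mit x(0) = 0, ergibt die Position: x(t) = -10·sin(2·t). Aus der Gleichung für die Position x(t) = -10·sin(2·t), setzen wir t = pi/4 ein und erhalten x = -10.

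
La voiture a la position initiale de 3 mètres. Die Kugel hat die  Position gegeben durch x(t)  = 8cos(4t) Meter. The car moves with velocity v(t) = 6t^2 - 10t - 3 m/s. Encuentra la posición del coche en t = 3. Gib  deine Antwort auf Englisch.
We must find the integral of our velocity equation v(t) = 6·t^2 - 10·t - 3 1 time. Taking ∫v(t)dt and applying x(0) = 3, we find x(t) = 2·t^3 - 5·t^2 - 3·t + 3. Using x(t) = 2·t^3 - 5·t^2 - 3·t + 3 and substituting t = 3, we find x = 3.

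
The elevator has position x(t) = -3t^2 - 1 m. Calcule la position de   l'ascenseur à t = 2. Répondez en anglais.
We have position x(t) = -3·t^2 - 1. Substituting t = 2: x(2) = -13.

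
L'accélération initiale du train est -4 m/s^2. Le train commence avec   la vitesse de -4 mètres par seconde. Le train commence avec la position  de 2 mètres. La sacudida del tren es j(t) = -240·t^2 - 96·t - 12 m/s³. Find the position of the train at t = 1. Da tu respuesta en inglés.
We must find the antiderivative of our jerk equation j(t) = -240·t^2 - 96·t - 12 3 times. Integrating jerk and using the initial condition a(0) = -4, we get a(t) = -80·t^3 - 48·t^2 - 12·t - 4. Taking ∫a(t)dt and applying v(0) = -4, we find v(t) = -20·t^4 - 16·t^3 - 6·t^2 - 4·t - 4. The antiderivative of velocity, with x(0) = 2, gives position: x(t) = -4·t^5 - 4·t^4 - 2·t^3 - 2·t^2 - 4·t + 2. Using x(t) = -4·t^5 - 4·t^4 - 2·t^3 - 2·t^2 - 4·t + 2 and substituting t = 1, we find x = -14.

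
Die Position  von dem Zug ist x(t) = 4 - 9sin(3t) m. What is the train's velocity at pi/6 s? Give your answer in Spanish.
Debemos derivar nuestra ecuación de la posición x(t) = 4 - 9·sin(3·t) 1 vez. Tomando d/dt de x(t), encontramos v(t) = -27·cos(3·t). Tenemos la velocidad v(t) = -27·cos(3·t). Sustituyendo t = pi/6: v(pi/6) = 0.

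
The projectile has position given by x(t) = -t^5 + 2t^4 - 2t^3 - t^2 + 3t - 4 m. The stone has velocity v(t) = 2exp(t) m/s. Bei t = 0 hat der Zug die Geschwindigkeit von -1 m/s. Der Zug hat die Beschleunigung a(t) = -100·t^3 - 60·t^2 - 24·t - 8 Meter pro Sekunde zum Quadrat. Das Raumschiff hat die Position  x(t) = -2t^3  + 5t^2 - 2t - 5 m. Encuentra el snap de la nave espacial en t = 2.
Debemos derivar nuestra ecuación de la posición x(t) = -2·t^3 + 5·t^2 - 2·t - 5 4 veces. La derivada de la posición da la velocidad: v(t) = -6·t^2 + 10·t - 2. Derivando la velocidad, obtenemos la aceleración: a(t) = 10 - 12·t. Tomando d/dt de a(t), encontramos j(t) = -12. Derivando la sacudida, obtenemos el snap: s(t) = 0. Tenemos el snap s(t) = 0. Sustituyendo t = 2: s(2) = 0.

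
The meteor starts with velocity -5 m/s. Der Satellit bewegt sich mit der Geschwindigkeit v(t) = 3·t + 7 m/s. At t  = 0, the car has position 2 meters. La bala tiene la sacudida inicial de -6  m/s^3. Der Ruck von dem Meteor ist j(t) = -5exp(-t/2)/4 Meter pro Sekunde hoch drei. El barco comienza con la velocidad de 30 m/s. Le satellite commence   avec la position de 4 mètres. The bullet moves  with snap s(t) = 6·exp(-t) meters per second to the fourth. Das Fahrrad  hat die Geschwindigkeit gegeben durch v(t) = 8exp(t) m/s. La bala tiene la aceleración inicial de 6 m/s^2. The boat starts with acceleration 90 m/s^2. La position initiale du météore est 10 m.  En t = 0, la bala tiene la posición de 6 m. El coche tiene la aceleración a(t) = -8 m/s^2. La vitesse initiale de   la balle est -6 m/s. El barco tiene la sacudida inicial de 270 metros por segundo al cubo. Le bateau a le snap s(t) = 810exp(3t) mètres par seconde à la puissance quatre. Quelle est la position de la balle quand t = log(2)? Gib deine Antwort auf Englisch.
To find the answer, we compute 4 antiderivatives of s(t) = 6·exp(-t). Integrating snap and using the initial condition j(0) = -6, we get j(t) = -6·exp(-t). The integral of jerk is acceleration. Using a(0) = 6, we get a(t) = 6·exp(-t). The integral of acceleration is velocity. Using v(0) = -6, we get v(t) = -6·exp(-t). Finding the antiderivative of v(t) and using x(0) = 6: x(t) = 6·exp(-t). From the given position equation x(t) = 6·exp(-t), we substitute t = log(2) to get x = 3.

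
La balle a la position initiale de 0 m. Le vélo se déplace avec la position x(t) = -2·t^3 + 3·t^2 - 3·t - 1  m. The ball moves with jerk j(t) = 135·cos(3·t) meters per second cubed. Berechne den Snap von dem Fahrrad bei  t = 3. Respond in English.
Starting from position x(t) = -2·t^3 + 3·t^2 - 3·t - 1, we take 4 derivatives. Taking d/dt of x(t), we find v(t) = -6·t^2 + 6·t - 3. Differentiating velocity, we get acceleration: a(t) = 6 - 12·t. Taking d/dt of a(t), we find j(t) = -12. Taking d/dt of j(t), we find s(t) = 0. Using s(t) = 0 and substituting t = 3, we find s = 0.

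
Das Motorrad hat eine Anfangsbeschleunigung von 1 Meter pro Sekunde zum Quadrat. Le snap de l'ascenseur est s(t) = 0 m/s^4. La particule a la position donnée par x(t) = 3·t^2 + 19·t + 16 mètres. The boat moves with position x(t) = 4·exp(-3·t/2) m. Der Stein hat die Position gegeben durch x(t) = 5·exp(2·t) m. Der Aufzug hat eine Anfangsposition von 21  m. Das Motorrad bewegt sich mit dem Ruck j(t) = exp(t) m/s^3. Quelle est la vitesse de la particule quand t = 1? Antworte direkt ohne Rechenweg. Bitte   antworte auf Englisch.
v(1) = 25.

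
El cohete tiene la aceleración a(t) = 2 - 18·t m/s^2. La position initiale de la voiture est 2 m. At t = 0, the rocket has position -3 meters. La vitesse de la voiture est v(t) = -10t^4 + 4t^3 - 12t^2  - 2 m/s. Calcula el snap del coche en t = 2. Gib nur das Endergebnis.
En t = 2, s = -456.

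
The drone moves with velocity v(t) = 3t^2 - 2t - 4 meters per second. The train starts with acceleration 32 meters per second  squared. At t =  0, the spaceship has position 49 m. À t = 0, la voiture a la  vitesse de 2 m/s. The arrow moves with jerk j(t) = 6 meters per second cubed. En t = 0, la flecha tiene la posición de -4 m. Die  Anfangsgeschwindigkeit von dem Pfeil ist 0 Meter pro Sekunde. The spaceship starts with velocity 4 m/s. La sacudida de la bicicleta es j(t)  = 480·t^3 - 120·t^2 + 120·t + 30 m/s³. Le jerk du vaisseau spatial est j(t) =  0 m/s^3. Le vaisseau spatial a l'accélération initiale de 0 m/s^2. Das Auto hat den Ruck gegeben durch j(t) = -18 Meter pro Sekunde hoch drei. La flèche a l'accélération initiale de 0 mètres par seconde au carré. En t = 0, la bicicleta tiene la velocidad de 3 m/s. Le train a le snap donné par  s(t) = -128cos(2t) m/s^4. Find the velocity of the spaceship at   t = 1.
Starting from jerk j(t) = 0, we take 2 integrals. Integrating jerk and using the initial condition a(0) = 0, we get a(t) = 0. Integrating acceleration and using the initial condition v(0) = 4, we get v(t) = 4. Using v(t) = 4 and substituting t = 1, we find v = 4.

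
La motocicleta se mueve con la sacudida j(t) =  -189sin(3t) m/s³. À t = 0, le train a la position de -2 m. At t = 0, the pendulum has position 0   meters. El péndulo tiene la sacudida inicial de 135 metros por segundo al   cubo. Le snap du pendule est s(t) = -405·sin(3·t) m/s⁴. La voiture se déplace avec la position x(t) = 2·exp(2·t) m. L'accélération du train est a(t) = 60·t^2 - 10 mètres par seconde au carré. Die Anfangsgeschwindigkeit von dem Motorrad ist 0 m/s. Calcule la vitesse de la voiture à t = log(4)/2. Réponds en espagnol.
Para resolver esto, necesitamos tomar 1 derivada de nuestra ecuación de la posición x(t) = 2·exp(2·t). La derivada de la posición da la velocidad: v(t) = 4·exp(2·t). De la ecuación de la velocidad v(t) = 4·exp(2·t), sustituimos t = log(4)/2 para obtener v = 16.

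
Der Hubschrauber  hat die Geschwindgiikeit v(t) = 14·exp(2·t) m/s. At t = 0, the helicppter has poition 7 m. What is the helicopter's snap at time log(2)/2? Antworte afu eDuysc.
Um dies zu lösen, müssen wir 3 Ableitungen unserer Gleichung für die Geschwindigkeit v(t) = 14·exp(2·t) nehmen. Mit d/dt von v(t) finden wir a(t) = 28·exp(2·t). Die Ableitung von der Beschleunigung ergibt den Ruck: j(t) = 56·exp(2·t). Mit d/dt von j(t) finden wir s(t) = 112·exp(2·t). Wir haben den Snap s(t) = 112·exp(2·t). Durch Einsetzen von t = log(2)/2: s(log(2)/2) = 224.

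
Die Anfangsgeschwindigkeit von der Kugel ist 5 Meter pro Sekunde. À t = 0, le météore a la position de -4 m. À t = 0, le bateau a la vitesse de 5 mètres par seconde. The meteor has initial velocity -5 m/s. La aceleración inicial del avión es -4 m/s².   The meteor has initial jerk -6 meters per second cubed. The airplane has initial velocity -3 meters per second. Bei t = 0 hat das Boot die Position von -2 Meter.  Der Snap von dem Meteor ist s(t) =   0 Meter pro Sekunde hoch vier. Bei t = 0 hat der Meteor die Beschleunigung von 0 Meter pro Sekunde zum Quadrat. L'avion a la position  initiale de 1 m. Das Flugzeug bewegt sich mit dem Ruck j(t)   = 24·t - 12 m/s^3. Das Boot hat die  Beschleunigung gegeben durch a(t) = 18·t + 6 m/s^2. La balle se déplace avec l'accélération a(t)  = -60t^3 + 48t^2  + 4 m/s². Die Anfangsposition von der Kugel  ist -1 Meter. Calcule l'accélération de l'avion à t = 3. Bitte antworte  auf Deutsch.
Ausgehend von dem Ruck j(t) = 24·t - 12, nehmen wir 1 Stammfunktion. Durch Integration von dem Ruck und Verwendung der Anfangsbedingung a(0) = -4, erhalten wir a(t) = 12·t^2 - 12·t - 4. Mit a(t) = 12·t^2 - 12·t - 4 und Einsetzen von t = 3, finden wir a = 68.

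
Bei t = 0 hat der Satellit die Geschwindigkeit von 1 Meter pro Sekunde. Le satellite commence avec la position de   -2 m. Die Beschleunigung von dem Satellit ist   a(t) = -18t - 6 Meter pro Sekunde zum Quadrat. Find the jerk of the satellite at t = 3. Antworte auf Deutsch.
Ausgehend von der Beschleunigung a(t) = -18·t - 6, nehmen wir 1 Ableitung. Die Ableitung von der Beschleunigung ergibt den Ruck: j(t) = -18. Aus der Gleichung für den Ruck j(t) = -18, setzen wir t = 3 ein und erhalten j = -18.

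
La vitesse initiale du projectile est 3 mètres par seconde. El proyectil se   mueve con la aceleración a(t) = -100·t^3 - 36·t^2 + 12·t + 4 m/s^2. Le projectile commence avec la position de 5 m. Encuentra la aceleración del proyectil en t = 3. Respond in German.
Wir haben die Beschleunigung a(t) = -100·t^3 - 36·t^2 + 12·t + 4. Durch Einsetzen von t = 3: a(3) = -2984.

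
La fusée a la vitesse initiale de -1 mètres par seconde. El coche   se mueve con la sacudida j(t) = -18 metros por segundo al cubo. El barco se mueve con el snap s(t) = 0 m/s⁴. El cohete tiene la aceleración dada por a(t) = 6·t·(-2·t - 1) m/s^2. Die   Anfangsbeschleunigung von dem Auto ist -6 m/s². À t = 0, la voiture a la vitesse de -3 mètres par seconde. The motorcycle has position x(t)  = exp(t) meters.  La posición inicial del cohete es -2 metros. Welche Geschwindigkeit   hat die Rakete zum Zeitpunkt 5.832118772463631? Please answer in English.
To solve this, we need to take 1 integral of our acceleration equation a(t) = 6·t·(-2·t - 1). Integrating acceleration and using the initial condition v(0) = -1, we get v(t) = -4·t^3 - 3·t^2 - 1. From the given velocity equation v(t) = -4·t^3 - 3·t^2 - 1, we substitute t = 5.832118772463631 to get v = -896.526467175289.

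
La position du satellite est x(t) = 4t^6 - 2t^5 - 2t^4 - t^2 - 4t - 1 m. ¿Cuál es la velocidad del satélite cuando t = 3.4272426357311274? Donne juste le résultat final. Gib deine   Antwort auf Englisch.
The answer is 9635.83392972444.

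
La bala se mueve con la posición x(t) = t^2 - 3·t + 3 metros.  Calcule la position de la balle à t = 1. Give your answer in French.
Nous avons la position x(t) = t^2 - 3·t + 3. En substituant t = 1: x(1) = 1.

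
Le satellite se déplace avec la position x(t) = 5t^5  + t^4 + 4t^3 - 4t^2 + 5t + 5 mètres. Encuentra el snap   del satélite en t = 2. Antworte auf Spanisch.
Para resolver esto, necesitamos tomar 4 derivadas de nuestra ecuación de la posición x(t) = 5·t^5 + t^4 + 4·t^3 - 4·t^2 + 5·t + 5. La derivada de la posición da la velocidad: v(t) = 25·t^4 + 4·t^3 + 12·t^2 - 8·t + 5. Tomando d/dt de v(t), encontramos a(t) = 100·t^3 + 12·t^2 + 24·t - 8. Tomando d/dt de a(t), encontramos j(t) = 300·t^2 + 24·t + 24. Tomando d/dt de j(t), encontramos s(t) = 600·t + 24. Usando s(t) = 600·t + 24 y sustituyendo t = 2, encontramos s = 1224.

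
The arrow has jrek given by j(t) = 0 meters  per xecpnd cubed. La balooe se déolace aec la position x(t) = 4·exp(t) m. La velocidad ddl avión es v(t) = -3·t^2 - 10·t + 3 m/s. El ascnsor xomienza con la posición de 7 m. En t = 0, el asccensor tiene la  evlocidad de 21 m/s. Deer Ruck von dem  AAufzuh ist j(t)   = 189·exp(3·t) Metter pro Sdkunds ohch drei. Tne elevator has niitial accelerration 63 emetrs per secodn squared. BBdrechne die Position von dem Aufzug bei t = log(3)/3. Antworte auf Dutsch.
Wir müssen unsere Gleichung für den Ruck j(t) = 189·exp(3·t) 3-mal integrieren. Die Stammfunktion von dem Ruck ist die Beschleunigung. Mit a(0) = 63 erhalten wir a(t) = 63·exp(3·t). Das Integral von der Beschleunigung, mit v(0) = 21, ergibt die Geschwindigkeit: v(t) = 21·exp(3·t). Durch Integration von der Geschwindigkeit und Verwendung der Anfangsbedingung x(0) = 7, erhalten wir x(t) = 7·exp(3·t). Aus der Gleichung für die Position x(t) = 7·exp(3·t), setzen wir t = log(3)/3 ein und erhalten x = 21.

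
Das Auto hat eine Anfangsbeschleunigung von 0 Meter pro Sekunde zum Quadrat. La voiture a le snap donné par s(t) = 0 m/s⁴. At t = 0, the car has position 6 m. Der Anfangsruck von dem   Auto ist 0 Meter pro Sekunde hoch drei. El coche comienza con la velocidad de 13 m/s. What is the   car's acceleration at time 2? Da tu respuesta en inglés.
To solve this, we need to take 2 integrals of our snap equation s(t) = 0. The integral of snap is jerk. Using j(0) = 0, we get j(t) = 0. Taking ∫j(t)dt and applying a(0) = 0, we find a(t) = 0. We have acceleration a(t) = 0. Substituting t = 2: a(2) = 0.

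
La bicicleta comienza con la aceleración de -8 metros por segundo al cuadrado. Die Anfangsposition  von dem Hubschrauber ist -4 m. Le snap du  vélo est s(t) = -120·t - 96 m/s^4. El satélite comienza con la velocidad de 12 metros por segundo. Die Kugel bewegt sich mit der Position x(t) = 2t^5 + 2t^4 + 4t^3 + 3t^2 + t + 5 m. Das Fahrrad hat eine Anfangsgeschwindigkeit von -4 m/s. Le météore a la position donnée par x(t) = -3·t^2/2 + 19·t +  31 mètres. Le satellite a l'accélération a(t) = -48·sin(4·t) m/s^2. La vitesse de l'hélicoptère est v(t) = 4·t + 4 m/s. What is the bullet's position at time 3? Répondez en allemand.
Aus der Gleichung für die Position x(t) = 2·t^5 + 2·t^4 + 4·t^3 + 3·t^2 + t + 5, setzen wir t = 3 ein und erhalten x = 791.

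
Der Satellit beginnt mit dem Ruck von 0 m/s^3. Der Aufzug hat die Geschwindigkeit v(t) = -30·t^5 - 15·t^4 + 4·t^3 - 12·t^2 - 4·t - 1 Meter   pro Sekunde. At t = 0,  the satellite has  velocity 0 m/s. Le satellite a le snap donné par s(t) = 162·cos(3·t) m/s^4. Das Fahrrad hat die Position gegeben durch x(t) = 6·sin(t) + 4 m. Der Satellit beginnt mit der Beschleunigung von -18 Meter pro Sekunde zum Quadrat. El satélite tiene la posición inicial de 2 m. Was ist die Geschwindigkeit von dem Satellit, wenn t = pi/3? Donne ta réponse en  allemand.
Um dies zu lösen, müssen wir 3 Stammfunktionen unserer Gleichung für den Snap s(t) = 162·cos(3·t) finden. Die Stammfunktion von dem Snap, mit j(0) = 0, ergibt den Ruck: j(t) = 54·sin(3·t). Mit ∫j(t)dt und Anwendung von a(0) = -18, finden wir a(t) = -18·cos(3·t). Durch Integration von der Beschleunigung und Verwendung der Anfangsbedingung v(0) = 0, erhalten wir v(t) = -6·sin(3·t). Aus der Gleichung für die Geschwindigkeit v(t) = -6·sin(3·t), setzen wir t = pi/3 ein und erhalten v = 0.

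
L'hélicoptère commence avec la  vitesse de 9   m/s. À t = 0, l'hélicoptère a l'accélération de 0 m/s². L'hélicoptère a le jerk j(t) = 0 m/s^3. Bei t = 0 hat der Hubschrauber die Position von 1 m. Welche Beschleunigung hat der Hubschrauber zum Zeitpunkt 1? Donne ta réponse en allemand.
Wir müssen das Integral unserer Gleichung für den Ruck j(t) = 0 1-mal finden. Durch Integration von dem Ruck und Verwendung der Anfangsbedingung a(0) = 0, erhalten wir a(t) = 0. Aus der Gleichung für die Beschleunigung a(t) = 0, setzen wir t = 1 ein und erhalten a = 0.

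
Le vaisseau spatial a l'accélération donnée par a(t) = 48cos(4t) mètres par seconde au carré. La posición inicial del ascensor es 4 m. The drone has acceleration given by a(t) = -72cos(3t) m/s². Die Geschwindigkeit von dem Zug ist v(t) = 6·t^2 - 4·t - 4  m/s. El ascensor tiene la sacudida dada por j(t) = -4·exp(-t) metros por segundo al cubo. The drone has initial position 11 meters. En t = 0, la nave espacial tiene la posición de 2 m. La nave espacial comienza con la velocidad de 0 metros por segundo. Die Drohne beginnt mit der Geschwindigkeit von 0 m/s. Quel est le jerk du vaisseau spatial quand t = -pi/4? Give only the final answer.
À t = -pi/4, j = 0.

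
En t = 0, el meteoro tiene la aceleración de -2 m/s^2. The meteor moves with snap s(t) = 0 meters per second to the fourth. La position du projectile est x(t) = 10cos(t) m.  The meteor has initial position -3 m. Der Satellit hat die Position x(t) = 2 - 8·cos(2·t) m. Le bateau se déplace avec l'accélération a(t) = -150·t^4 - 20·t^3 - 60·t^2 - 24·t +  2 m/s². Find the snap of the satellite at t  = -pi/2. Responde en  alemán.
Wir müssen unsere Gleichung für die Position x(t) = 2 - 8·cos(2·t) 4-mal ableiten. Die Ableitung von der Position ergibt die Geschwindigkeit: v(t) = 16·sin(2·t). Die Ableitung von der Geschwindigkeit ergibt die Beschleunigung: a(t) = 32·cos(2·t). Mit d/dt von a(t) finden wir j(t) = -64·sin(2·t). Mit d/dt von j(t) finden wir s(t) = -128·cos(2·t). Wir haben den Snap s(t) = -128·cos(2·t). Durch Einsetzen von t = -pi/2: s(-pi/2) = 128.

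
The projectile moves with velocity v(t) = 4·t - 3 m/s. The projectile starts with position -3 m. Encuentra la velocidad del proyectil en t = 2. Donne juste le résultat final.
La velocidad en t = 2 es v = 5.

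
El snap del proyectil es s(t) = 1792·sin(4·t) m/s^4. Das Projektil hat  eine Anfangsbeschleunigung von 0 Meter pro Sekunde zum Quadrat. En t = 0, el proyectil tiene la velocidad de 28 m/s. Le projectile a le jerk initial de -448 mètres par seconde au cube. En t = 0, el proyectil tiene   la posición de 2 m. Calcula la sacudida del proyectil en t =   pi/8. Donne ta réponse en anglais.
To find the answer, we compute 1 integral of s(t) = 1792·sin(4·t). Integrating snap and using the initial condition j(0) = -448, we get j(t) = -448·cos(4·t). We have jerk j(t) = -448·cos(4·t). Substituting t = pi/8: j(pi/8) = 0.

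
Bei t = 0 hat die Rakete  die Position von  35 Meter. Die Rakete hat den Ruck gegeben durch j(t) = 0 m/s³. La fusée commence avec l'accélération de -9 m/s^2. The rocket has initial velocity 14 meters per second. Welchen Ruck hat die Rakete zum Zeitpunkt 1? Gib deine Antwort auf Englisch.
We have jerk j(t) = 0. Substituting t = 1: j(1) = 0.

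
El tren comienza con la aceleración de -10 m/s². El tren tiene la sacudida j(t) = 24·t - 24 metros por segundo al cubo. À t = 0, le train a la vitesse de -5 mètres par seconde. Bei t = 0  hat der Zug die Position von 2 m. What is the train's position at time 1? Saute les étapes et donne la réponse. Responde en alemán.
Die Position bei t = 1 ist x = -11.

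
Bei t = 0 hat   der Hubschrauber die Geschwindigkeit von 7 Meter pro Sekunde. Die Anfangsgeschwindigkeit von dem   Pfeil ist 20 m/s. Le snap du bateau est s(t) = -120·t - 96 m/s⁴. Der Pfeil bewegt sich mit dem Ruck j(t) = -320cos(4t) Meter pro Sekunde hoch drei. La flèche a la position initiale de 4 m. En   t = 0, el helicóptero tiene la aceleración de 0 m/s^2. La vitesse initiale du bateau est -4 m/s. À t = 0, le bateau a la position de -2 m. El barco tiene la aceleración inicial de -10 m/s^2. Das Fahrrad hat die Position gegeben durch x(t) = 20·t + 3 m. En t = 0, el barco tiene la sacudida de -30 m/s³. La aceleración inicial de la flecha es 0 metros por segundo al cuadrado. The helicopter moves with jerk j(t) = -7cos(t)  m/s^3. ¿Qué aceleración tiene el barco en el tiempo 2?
Partiendo del snap s(t) = -120·t - 96, tomamos 2 integrales. Tomando ∫s(t)dt y aplicando j(0) = -30, encontramos j(t) = -60·t^2 - 96·t - 30. Tomando ∫j(t)dt y aplicando a(0) = -10, encontramos a(t) = -20·t^3 - 48·t^2 - 30·t - 10. De la ecuación de la aceleración a(t) = -20·t^3 - 48·t^2 - 30·t - 10, sustituimos t = 2 para obtener a = -422.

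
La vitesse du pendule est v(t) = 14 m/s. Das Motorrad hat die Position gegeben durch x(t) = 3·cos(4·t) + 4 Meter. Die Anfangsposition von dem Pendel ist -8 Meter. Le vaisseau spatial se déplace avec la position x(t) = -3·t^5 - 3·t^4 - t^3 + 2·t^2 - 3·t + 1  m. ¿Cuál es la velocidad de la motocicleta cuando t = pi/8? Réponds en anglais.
Starting from position x(t) = 3·cos(4·t) + 4, we take 1 derivative. Differentiating position, we get velocity: v(t) = -12·sin(4·t). Using v(t) = -12·sin(4·t) and substituting t = pi/8, we find v = -12.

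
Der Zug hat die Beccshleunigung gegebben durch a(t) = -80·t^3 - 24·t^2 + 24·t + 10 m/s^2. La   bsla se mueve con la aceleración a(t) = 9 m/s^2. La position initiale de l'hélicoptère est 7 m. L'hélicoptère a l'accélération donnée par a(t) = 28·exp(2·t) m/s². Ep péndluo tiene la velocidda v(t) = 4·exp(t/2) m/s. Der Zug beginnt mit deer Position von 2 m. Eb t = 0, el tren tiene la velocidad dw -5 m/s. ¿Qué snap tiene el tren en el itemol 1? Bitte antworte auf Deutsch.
Wir müssen unsere Gleichung für die Beschleunigung a(t) = -80·t^3 - 24·t^2 + 24·t + 10 2-mal ableiten. Durch Ableiten von der Beschleunigung erhalten wir den Ruck: j(t) = -240·t^2 - 48·t + 24. Durch Ableiten von dem Ruck erhalten wir den Snap: s(t) = -480·t - 48. Aus der Gleichung für den Snap s(t) = -480·t - 48, setzen wir t = 1 ein und erhalten s = -528.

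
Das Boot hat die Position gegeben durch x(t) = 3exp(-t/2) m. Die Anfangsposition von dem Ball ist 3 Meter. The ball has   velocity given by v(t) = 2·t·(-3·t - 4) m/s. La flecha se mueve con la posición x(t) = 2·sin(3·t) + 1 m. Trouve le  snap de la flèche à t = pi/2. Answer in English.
To solve this, we need to take 4 derivatives of our position equation x(t) = 2·sin(3·t) + 1. Taking d/dt of x(t), we find v(t) = 6·cos(3·t). Taking d/dt of v(t), we find a(t) = -18·sin(3·t). The derivative of acceleration gives jerk: j(t) = -54·cos(3·t). Taking d/dt of j(t), we find s(t) = 162·sin(3·t). We have snap s(t) = 162·sin(3·t). Substituting t = pi/2: s(pi/2) = -162.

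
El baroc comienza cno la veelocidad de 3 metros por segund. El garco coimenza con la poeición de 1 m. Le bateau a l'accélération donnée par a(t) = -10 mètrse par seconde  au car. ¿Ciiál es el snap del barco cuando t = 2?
Debemos derivar nuestra ecuación de la aceleración a(t) = -10 2 veces. Derivando la aceleración, obtenemos la sacudida: j(t) = 0. La derivada de la sacudida da el snap: s(t) = 0. Tenemos el snap s(t) = 0. Sustituyendo t = 2: s(2) = 0.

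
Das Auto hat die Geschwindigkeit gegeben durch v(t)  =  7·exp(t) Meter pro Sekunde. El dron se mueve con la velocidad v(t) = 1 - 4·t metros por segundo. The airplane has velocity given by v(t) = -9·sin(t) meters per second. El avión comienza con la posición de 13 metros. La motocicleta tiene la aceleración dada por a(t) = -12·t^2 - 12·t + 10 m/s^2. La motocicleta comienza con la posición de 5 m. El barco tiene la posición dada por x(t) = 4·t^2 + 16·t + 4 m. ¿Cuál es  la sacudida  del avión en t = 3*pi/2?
Para resolver esto, necesitamos tomar 2 derivadas de nuestra ecuación de la velocidad v(t) = -9·sin(t). Derivando la velocidad, obtenemos la aceleración: a(t) = -9·cos(t). Derivando la aceleración, obtenemos la sacudida: j(t) = 9·sin(t). Tenemos la sacudida j(t) = 9·sin(t). Sustituyendo t = 3*pi/2: j(3*pi/2) = -9.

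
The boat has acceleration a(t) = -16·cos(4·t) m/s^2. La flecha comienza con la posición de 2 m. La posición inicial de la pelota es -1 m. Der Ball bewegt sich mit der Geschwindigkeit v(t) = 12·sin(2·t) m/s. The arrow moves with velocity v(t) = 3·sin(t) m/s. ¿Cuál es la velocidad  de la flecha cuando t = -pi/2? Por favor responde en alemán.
Aus der Gleichung für die Geschwindigkeit v(t) = 3·sin(t), setzen wir t = -pi/2 ein und erhalten v = -3.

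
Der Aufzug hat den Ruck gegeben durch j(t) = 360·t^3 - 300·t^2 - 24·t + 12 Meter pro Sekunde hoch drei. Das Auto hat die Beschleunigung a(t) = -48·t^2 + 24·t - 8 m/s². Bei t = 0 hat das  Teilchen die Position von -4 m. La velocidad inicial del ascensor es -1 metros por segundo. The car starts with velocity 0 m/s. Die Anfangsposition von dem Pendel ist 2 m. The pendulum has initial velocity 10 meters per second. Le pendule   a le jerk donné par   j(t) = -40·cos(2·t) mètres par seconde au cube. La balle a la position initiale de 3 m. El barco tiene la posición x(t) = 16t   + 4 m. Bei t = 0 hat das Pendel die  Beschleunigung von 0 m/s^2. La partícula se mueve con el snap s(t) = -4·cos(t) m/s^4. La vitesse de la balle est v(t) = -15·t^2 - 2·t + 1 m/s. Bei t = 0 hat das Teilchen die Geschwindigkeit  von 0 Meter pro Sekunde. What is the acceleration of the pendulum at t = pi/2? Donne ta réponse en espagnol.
Para resolver esto, necesitamos tomar 1 integral de nuestra ecuación de la sacudida j(t) = -40·cos(2·t). La antiderivada de la sacudida es la aceleración. Usando a(0) = 0, obtenemos a(t) = -20·sin(2·t). De la ecuación de la aceleración a(t) = -20·sin(2·t), sustituimos t = pi/2 para obtener a = 0.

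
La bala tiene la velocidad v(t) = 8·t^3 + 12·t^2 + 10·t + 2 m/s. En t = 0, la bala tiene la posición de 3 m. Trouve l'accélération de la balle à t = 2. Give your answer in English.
To solve this, we need to take 1 derivative of our velocity equation v(t) = 8·t^3 + 12·t^2 + 10·t + 2. Taking d/dt of v(t), we find a(t) = 24·t^2 + 24·t + 10. Using a(t) = 24·t^2 + 24·t + 10 and substituting t = 2, we find a = 154.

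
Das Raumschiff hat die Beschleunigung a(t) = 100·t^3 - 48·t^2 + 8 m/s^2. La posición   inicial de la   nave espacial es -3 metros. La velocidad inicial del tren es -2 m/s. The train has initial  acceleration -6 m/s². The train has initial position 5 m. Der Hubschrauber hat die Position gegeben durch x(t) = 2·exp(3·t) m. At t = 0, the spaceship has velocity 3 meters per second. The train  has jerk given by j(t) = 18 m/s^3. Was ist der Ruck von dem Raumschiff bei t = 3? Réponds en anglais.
We must differentiate our acceleration equation a(t) = 100·t^3 - 48·t^2 + 8 1 time. Differentiating acceleration, we get jerk: j(t) = 300·t^2 - 96·t. Using j(t) = 300·t^2 - 96·t and substituting t = 3, we find j = 2412.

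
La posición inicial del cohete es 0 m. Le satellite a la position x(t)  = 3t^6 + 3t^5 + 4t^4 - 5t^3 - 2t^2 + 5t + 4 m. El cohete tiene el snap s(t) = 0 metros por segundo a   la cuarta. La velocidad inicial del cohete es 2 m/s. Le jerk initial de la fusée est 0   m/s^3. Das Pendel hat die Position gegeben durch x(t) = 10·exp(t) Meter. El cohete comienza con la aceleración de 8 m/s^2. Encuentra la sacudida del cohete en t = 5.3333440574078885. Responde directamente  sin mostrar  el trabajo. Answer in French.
j(5.3333440574078885) = 0.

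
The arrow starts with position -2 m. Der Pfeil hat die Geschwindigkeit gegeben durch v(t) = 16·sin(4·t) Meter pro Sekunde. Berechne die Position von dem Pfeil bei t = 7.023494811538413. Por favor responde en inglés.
We must find the antiderivative of our velocity equation v(t) = 16·sin(4·t) 1 time. Taking ∫v(t)dt and applying x(0) = -2, we find x(t) = 2 - 4·cos(4·t). We have position x(t) = 2 - 4·cos(4·t). Substituting t = 7.023494811538413: x(7.023494811538413) = 5.93512056225022.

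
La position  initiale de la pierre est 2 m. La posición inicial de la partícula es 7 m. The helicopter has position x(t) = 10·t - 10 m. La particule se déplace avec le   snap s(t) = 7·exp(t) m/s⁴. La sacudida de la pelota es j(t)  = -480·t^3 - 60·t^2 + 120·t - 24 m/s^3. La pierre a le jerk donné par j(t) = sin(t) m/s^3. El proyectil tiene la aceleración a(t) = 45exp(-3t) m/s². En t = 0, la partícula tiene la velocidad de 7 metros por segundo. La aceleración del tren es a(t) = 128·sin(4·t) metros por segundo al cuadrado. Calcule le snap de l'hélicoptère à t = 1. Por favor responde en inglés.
We must differentiate our position equation x(t) = 10·t - 10 4 times. Taking d/dt of x(t), we find v(t) = 10. Differentiating velocity, we get acceleration: a(t) = 0. The derivative of acceleration gives jerk: j(t) = 0. Taking d/dt of j(t), we find s(t) = 0. From the given snap equation s(t) = 0, we substitute t = 1 to get s = 0.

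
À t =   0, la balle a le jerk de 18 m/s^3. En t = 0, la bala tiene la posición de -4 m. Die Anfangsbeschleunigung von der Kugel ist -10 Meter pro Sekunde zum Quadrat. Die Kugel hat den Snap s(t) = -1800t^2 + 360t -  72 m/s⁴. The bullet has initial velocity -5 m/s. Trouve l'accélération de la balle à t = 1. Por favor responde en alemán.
Um dies zu lösen, müssen wir 2 Integrale unserer Gleichung für den Snap s(t) = -1800·t^2 + 360·t - 72 finden. Mit ∫s(t)dt und Anwendung von j(0) = 18, finden wir j(t) = -600·t^3 + 180·t^2 - 72·t + 18. Durch Integration von dem Ruck und Verwendung der Anfangsbedingung a(0) = -10, erhalten wir a(t) = -150·t^4 + 60·t^3 - 36·t^2 + 18·t - 10. Wir haben die Beschleunigung a(t) = -150·t^4 + 60·t^3 - 36·t^2 + 18·t - 10. Durch Einsetzen von t = 1: a(1) = -118.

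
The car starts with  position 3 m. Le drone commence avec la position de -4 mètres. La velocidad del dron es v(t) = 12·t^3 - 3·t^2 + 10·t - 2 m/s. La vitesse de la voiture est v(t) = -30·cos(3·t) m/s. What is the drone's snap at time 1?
To solve this, we need to take 3 derivatives of our velocity equation v(t) = 12·t^3 - 3·t^2 + 10·t - 2. Differentiating velocity, we get acceleration: a(t) = 36·t^2 - 6·t + 10. Taking d/dt of a(t), we find j(t) = 72·t - 6. Differentiating jerk, we get snap: s(t) = 72. We have snap s(t) = 72. Substituting t = 1: s(1) = 72.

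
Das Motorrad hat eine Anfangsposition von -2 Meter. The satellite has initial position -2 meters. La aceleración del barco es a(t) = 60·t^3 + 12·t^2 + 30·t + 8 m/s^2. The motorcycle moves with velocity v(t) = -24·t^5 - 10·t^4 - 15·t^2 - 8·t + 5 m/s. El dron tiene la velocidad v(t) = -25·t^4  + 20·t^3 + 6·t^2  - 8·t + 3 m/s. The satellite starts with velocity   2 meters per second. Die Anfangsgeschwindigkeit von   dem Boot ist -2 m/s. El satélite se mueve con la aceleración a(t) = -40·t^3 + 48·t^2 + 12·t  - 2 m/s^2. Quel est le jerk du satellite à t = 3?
Nous devons dériver notre équation de l'accélération a(t) = -40·t^3 + 48·t^2 + 12·t - 2 1 fois. La dérivée de l'accélération donne le jerk: j(t) = -120·t^2 + 96·t + 12. De l'équation du jerk j(t) = -120·t^2 + 96·t + 12, nous substituons t = 3 pour obtenir j = -780.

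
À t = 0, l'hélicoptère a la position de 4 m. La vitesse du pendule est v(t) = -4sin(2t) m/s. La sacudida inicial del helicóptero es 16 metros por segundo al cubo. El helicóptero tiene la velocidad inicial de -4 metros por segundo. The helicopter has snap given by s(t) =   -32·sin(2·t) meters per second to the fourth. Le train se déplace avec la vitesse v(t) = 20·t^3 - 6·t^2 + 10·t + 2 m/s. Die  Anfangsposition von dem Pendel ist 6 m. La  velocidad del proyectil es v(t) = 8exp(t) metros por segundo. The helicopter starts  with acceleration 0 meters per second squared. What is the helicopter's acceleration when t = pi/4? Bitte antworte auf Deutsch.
Wir müssen das Integral unserer Gleichung für den Snap s(t) = -32·sin(2·t) 2-mal finden. Das Integral von dem Snap ist der Ruck. Mit j(0) = 16 erhalten wir j(t) = 16·cos(2·t). Mit ∫j(t)dt und Anwendung von a(0) = 0, finden wir a(t) = 8·sin(2·t). Aus der Gleichung für die Beschleunigung a(t) = 8·sin(2·t), setzen wir t = pi/4 ein und erhalten a = 8.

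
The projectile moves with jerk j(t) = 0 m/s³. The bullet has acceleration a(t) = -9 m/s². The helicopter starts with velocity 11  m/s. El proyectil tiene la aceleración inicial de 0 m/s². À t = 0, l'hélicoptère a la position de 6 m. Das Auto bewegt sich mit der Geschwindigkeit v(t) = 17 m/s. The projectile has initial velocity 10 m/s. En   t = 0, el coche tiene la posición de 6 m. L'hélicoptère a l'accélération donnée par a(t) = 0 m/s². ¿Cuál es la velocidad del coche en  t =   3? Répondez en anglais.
Using v(t) = 17 and substituting t = 3, we find v = 17.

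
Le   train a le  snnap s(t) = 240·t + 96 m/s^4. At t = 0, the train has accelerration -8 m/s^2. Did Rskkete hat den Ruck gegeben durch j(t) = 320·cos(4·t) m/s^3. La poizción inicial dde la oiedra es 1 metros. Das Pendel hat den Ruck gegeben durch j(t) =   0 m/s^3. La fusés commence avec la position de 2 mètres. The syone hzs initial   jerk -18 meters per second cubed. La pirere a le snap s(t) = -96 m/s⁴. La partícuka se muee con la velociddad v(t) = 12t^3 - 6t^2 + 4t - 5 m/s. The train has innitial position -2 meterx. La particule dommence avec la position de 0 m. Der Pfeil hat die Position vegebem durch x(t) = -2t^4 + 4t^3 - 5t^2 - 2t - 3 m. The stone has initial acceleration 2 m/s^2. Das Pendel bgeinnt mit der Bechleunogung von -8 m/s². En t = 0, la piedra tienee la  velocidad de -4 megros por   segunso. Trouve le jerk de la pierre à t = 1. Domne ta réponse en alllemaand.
Ausgehend von dem Snap s(t) = -96, nehmen wir 1 Integral. Mit ∫s(t)dt und Anwendung von j(0) = -18, finden wir j(t) = -96·t - 18. Wir haben den Ruck j(t) = -96·t - 18. Durch Einsetzen von t = 1: j(1) = -114.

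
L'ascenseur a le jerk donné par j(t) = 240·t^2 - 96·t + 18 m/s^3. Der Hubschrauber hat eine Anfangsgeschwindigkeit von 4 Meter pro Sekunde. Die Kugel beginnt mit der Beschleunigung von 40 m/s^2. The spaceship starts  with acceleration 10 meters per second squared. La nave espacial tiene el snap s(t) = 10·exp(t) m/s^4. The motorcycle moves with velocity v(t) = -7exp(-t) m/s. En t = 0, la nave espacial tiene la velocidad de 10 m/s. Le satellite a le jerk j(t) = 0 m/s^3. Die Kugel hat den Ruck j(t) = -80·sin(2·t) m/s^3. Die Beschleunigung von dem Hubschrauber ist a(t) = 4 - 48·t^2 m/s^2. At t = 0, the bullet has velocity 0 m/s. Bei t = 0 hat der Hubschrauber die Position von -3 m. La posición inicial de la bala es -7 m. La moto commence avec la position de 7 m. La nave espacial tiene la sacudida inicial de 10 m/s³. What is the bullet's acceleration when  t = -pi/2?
To solve this, we need to take 1 antiderivative of our jerk equation j(t) = -80·sin(2·t). Integrating jerk and using the initial condition a(0) = 40, we get a(t) = 40·cos(2·t). Using a(t) = 40·cos(2·t) and substituting t = -pi/2, we find a = -40.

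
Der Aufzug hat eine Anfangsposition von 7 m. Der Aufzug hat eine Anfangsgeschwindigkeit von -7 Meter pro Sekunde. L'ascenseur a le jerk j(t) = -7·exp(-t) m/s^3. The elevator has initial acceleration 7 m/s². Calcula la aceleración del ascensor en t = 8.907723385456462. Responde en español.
Partiendo de la sacudida j(t) = -7·exp(-t), tomamos 1 integral. Tomando ∫j(t)dt y aplicando a(0) = 7, encontramos a(t) = 7·exp(-t). Usando a(t) = 7·exp(-t) y sustituyendo t = 8.907723385456462, encontramos a = 0.000947377197373428.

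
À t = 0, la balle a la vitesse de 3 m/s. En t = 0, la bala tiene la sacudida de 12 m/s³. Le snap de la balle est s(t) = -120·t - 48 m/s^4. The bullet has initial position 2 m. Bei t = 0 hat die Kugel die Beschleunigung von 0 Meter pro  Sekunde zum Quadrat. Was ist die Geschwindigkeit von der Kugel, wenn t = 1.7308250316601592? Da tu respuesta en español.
Para resolver esto, necesitamos tomar 3 integrales de nuestra ecuación del snap s(t) = -120·t - 48. Integrando el snap y usando la condición inicial j(0) = 12, obtenemos j(t) = -60·t^2 - 48·t + 12. Tomando ∫j(t)dt y aplicando a(0) = 0, encontramos a(t) = 4·t·(-5·t^2 - 6·t + 3). La integral de la aceleración es la velocidad. Usando v(0) = 3, obtenemos v(t) = -5·t^4 - 8·t^3 + 6·t^2 + 3. De la ecuación de la velocidad v(t) = -5·t^4 - 8·t^3 + 6·t^2 + 3, sustituimos t = 1.7308250316601592 para obtener v = -65.3792430134671.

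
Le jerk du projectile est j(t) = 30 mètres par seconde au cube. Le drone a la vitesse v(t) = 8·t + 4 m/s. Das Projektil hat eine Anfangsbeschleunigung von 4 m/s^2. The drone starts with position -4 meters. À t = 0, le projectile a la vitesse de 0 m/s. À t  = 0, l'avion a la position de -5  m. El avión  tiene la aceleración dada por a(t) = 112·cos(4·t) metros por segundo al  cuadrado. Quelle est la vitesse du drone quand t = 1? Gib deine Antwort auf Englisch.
From the given velocity equation v(t) = 8·t + 4, we substitute t = 1 to get v = 12.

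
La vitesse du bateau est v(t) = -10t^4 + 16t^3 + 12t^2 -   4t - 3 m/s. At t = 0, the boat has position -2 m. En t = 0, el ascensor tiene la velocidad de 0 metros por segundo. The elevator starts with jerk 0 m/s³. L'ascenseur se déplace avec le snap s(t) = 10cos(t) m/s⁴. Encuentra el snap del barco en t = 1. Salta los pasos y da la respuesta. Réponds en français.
La réponse est -144.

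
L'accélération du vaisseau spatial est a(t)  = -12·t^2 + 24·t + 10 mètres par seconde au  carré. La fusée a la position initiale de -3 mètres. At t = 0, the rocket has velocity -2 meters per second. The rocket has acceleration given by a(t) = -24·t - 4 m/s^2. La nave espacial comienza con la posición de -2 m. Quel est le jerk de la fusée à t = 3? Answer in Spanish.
Partiendo de la aceleración a(t) = -24·t - 4, tomamos 1 derivada. Derivando la aceleración, obtenemos la sacudida: j(t) = -24. Tenemos la sacudida j(t) = -24. Sustituyendo t = 3: j(3) = -24.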